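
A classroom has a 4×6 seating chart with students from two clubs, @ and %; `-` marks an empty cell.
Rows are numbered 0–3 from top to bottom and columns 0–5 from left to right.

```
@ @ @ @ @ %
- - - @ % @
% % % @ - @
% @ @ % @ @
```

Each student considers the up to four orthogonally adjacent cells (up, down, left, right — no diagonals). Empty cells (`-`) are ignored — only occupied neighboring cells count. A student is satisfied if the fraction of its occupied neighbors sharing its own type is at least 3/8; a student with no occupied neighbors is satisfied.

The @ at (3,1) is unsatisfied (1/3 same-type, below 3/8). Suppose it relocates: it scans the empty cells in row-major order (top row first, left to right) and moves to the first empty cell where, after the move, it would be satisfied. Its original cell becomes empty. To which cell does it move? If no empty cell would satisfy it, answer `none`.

Vacating (3,1). Empty cells in order:
  (1,0): 1/2 same-type → satisfied — stop here.

(1,0)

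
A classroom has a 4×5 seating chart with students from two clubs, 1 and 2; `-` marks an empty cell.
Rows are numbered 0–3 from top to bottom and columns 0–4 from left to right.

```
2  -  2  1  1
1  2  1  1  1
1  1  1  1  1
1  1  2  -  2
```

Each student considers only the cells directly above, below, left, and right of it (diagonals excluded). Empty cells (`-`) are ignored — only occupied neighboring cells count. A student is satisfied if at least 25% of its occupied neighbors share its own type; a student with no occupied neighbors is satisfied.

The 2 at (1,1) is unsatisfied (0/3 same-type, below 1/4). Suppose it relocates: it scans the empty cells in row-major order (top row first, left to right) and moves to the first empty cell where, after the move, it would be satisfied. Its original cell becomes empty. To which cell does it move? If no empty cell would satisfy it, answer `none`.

(0,1)

Vacating (1,1). Empty cells in order:
  (0,1): 2/2 same-type → satisfied — stop here.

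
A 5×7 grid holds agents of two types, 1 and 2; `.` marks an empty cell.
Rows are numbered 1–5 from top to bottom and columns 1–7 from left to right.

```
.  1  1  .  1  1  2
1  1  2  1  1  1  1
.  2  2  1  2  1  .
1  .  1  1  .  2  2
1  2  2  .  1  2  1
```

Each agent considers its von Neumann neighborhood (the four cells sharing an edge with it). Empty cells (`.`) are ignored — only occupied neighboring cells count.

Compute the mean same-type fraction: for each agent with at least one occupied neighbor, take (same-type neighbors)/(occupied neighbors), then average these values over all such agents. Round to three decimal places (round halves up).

Row 1: (1,2)1 2/2 · (1,3)1 1/2 · (1,5)1 2/2 · (1,6)1 2/3 · (1,7)2 0/2
Row 2: (2,1)1 1/1 · (2,2)1 2/4 · (2,3)2 1/4 · (2,4)1 2/3 · (2,5)1 3/4 · (2,6)1 4/4 · (2,7)1 1/2
Row 3: (3,2)2 1/2 · (3,3)2 2/4 · (3,4)1 2/4 · (3,5)2 0/3 · (3,6)1 1/3
Row 4: (4,1)1 1/1 · (4,3)1 1/3 · (4,4)1 2/2 · (4,6)2 2/3 · (4,7)2 1/2
Row 5: (5,1)1 1/2 · (5,2)2 1/2 · (5,3)2 1/2 · (5,5)1 0/1 · (5,6)2 1/3 · (5,7)1 0/2
Sum over 28 agents: 2/2 + 1/2 + 2/2 + 2/3 + 0/2 + 1/1 + 2/4 + 1/4 + 2/3 + 3/4 + 4/4 + 1/2 + 1/2 + 2/4 + 2/4 + 0/3 + 1/3 + 1/1 + 1/3 + 2/2 + 2/3 + 1/2 + 1/2 + 1/2 + 1/2 + 0/1 + 1/3 + 0/2 = 15; mean = 15 ÷ 28 = 15/28 = 0.535714… → 0.536.

0.536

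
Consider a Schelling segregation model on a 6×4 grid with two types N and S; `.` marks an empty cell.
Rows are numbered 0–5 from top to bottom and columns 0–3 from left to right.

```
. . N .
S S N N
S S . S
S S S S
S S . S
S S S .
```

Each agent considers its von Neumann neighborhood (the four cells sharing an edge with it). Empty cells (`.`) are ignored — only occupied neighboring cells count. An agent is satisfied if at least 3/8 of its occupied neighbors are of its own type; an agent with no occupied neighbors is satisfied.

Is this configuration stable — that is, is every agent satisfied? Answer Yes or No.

Yes

Row 0: (0,2)N 1/1 satisfied
Row 1: (1,0)S 2/2 satisfied · (1,1)S 2/3 satisfied · (1,2)N 2/3 satisfied · (1,3)N 1/2 satisfied
Row 2: (2,0)S 3/3 satisfied · (2,1)S 3/3 satisfied · (2,3)S 1/2 satisfied
Row 3: (3,0)S 3/3 satisfied · (3,1)S 4/4 satisfied · (3,2)S 2/2 satisfied · (3,3)S 3/3 satisfied
Row 4: (4,0)S 3/3 satisfied · (4,1)S 3/3 satisfied · (4,3)S 1/1 satisfied
Row 5: (5,0)S 2/2 satisfied · (5,1)S 3/3 satisfied · (5,2)S 1/1 satisfied
All meet the threshold, so the configuration is stable.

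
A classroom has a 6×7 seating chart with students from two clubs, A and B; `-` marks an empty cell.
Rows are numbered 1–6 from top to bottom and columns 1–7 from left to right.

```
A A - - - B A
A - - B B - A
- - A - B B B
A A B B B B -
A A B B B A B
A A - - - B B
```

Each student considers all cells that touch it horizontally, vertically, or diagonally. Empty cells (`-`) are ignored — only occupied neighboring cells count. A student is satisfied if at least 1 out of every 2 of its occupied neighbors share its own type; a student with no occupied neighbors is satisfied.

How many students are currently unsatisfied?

4

(1,1)A 2/2 ✓
(1,2)A 2/2 ✓
(1,6)B 1/3 ✗
(1,7)A 1/2 ✓
(2,1)A 2/2 ✓
(2,4)B 2/3 ✓
(2,5)B 4/4 ✓
(2,7)A 1/4 ✗
(3,3)A 1/4 ✗
(3,5)B 6/6 ✓
(3,6)B 5/6 ✓
(3,7)B 2/3 ✓
(4,1)A 3/3 ✓
(4,2)A 4/6 ✓
(4,3)B 3/6 ✓
(4,4)B 6/7 ✓
(4,5)B 6/7 ✓
(4,6)B 6/7 ✓
(5,1)A 5/5 ✓
(5,2)A 5/7 ✓
(5,3)B 3/6 ✓
(5,4)B 5/5 ✓
(5,5)B 5/6 ✓
(5,6)A 0/6 ✗
(5,7)B 3/4 ✓
(6,1)A 3/3 ✓
(6,2)A 3/4 ✓
(6,6)B 3/4 ✓
(6,7)B 2/3 ✓
Unsatisfied: (1,6), (2,7), (3,3), (5,6) — 4 in total.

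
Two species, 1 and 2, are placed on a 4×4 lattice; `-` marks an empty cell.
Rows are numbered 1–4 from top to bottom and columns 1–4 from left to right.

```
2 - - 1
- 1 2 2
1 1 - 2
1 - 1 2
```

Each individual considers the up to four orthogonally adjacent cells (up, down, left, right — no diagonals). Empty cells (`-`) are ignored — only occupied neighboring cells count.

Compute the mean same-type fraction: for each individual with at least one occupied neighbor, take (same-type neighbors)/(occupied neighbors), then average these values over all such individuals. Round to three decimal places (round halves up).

Row 1: (1,1)2 — no occupied neighbors · (1,4)1 0/1
Row 2: (2,2)1 1/2 · (2,3)2 1/2 · (2,4)2 2/3
Row 3: (3,1)1 2/2 · (3,2)1 2/2 · (3,4)2 2/2
Row 4: (4,1)1 1/1 · (4,3)1 0/1 · (4,4)2 1/2
Sum over 10 individuals: 0/1 + 1/2 + 1/2 + 2/3 + 2/2 + 2/2 + 2/2 + 1/1 + 0/1 + 1/2 = 37/6; mean = 37/6 ÷ 10 = 37/60 = 0.616666… → 0.617.

0.617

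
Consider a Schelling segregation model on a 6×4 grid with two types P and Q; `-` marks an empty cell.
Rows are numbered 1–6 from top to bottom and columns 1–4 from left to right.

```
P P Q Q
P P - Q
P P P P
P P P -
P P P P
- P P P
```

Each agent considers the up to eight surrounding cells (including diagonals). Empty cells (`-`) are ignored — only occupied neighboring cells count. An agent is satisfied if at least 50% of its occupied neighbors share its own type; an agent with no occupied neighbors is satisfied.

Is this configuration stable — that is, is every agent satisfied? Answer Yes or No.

Yes

(1,1)P 3/3 ok
(1,2)P 3/4 ok
(1,3)Q 2/4 ok
(1,4)Q 2/2 ok
(2,1)P 5/5 ok
(2,2)P 6/7 ok
(2,4)Q 2/4 ok
(3,1)P 5/5 ok
(3,2)P 7/7 ok
(3,3)P 5/6 ok
(3,4)P 2/3 ok
(4,1)P 5/5 ok
(4,2)P 8/8 ok
(4,3)P 7/7 ok
(5,1)P 4/4 ok
(5,2)P 7/7 ok
(5,3)P 7/7 ok
(5,4)P 4/4 ok
(6,2)P 4/4 ok
(6,3)P 5/5 ok
(6,4)P 3/3 ok
All meet the threshold, so the configuration is stable.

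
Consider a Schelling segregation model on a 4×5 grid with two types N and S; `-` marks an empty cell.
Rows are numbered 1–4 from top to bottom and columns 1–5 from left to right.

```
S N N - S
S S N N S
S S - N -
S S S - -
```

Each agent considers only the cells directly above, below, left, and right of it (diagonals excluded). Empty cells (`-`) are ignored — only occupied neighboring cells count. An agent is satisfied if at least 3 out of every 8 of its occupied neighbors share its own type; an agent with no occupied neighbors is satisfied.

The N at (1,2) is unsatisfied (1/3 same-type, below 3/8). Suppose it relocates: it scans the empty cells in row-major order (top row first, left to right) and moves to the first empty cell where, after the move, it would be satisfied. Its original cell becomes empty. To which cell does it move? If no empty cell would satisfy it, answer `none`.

Vacating (1,2). Empty cells in order:
  (1,4): 2/3 same-type → satisfied — stop here.

(1,4)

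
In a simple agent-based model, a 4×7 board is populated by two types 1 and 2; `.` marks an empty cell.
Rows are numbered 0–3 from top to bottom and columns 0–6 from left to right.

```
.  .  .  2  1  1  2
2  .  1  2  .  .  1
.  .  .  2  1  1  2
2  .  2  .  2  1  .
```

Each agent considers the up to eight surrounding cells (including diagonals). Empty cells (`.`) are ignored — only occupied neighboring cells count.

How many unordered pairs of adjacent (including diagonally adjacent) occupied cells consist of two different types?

15

Scan each occupied cell's neighbors to the right and below (and the two forward diagonals) so each pair is counted once.
From row 0: 5 unlike of 8 pairs (running 5/8).
From row 1: 4 unlike of 6 pairs (running 9/14).
From row 2: 5 unlike of 10 pairs (running 14/24).
From row 3: 1 unlike of 1 pairs (running 15/25).
Total adjacent occupied pairs: 25; unlike-type pairs: 15.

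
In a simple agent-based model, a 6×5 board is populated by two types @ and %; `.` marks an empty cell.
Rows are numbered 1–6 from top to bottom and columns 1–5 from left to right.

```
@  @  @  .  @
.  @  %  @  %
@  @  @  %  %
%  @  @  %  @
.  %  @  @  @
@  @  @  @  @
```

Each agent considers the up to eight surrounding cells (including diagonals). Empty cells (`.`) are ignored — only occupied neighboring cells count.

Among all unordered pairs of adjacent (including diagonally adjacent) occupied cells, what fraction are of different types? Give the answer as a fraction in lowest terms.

Scan each occupied cell's neighbors to the right and below (and the two forward diagonals) so each pair is counted once.
From row 1: 3 unlike of 10 pairs (running 3/10).
From row 2: 7 unlike of 14 pairs (running 10/24).
From row 3: 7 unlike of 17 pairs (running 17/41).
From row 4: 8 unlike of 15 pairs (running 25/56).
From row 5: 4 unlike of 14 pairs (running 29/70).
From row 6: 0 unlike of 4 pairs (running 29/74).
Total adjacent occupied pairs: 74; unlike-type pairs: 29.
29/74 is already in lowest terms.

29/74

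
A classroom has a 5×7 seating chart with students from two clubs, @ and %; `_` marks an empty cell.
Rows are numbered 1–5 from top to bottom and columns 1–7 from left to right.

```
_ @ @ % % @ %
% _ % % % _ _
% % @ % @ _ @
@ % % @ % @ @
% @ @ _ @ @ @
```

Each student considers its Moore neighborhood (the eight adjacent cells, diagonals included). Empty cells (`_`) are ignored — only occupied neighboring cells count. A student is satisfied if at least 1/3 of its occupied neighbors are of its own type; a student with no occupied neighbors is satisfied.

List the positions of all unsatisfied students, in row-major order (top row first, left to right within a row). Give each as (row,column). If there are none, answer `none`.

(1,3), (1,6), (1,7), (3,3), (4,1), (4,5)

Row 1: (1,2)@ 1/3 ok · (1,3)@ 1/4 unhappy · (1,4)% 4/5 ok · (1,5)% 3/4 ok · (1,6)@ 0/3 unhappy · (1,7)% 0/1 unhappy
Row 2: (2,1)% 2/3 ok · (2,3)% 4/7 ok · (2,4)% 5/8 ok · (2,5)% 4/6 ok
Row 3: (3,1)% 3/4 ok · (3,2)% 5/7 ok · (3,3)@ 1/7 unhappy · (3,4)% 5/8 ok · (3,5)@ 2/6 ok · (3,7)@ 2/2 ok
Row 4: (4,1)@ 1/5 unhappy · (4,2)% 4/8 ok · (4,3)% 3/7 ok · (4,4)@ 4/7 ok · (4,5)% 1/6 unhappy · (4,6)@ 6/7 ok · (4,7)@ 4/4 ok
Row 5: (5,1)% 1/3 ok · (5,2)@ 2/5 ok · (5,3)@ 2/4 ok · (5,5)@ 3/4 ok · (5,6)@ 4/5 ok · (5,7)@ 3/3 ok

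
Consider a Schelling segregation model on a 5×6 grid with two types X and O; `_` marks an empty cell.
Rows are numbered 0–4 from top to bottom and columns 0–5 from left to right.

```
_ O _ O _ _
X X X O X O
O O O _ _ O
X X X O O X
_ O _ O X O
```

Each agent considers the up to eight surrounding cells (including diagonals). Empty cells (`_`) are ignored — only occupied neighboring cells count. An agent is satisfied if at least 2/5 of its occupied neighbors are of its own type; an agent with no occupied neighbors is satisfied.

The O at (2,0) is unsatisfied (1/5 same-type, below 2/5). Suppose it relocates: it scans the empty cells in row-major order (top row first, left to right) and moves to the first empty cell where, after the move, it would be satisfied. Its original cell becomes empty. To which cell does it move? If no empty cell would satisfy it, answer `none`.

(0,2)

Vacating (2,0). Empty cells in order:
  (0,0): 1/3 same-type → still unsatisfied.
  (0,2): 3/5 same-type → satisfied — stop here.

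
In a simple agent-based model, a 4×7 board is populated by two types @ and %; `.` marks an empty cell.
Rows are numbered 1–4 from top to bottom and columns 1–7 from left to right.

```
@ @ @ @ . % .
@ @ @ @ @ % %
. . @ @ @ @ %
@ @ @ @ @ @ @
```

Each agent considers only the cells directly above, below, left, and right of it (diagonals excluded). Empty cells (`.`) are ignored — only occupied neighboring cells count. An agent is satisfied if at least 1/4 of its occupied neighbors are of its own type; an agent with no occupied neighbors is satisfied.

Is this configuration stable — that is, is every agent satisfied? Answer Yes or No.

(1,1)@ 2/2 ✓
(1,2)@ 3/3 ✓
(1,3)@ 3/3 ✓
(1,4)@ 2/2 ✓
(1,6)% 1/1 ✓
(2,1)@ 2/2 ✓
(2,2)@ 3/3 ✓
(2,3)@ 4/4 ✓
(2,4)@ 4/4 ✓
(2,5)@ 2/3 ✓
(2,6)% 2/4 ✓
(2,7)% 2/2 ✓
(3,3)@ 3/3 ✓
(3,4)@ 4/4 ✓
(3,5)@ 4/4 ✓
(3,6)@ 2/4 ✓
(3,7)% 1/3 ✓
(4,1)@ 1/1 ✓
(4,2)@ 2/2 ✓
(4,3)@ 3/3 ✓
(4,4)@ 3/3 ✓
(4,5)@ 3/3 ✓
(4,6)@ 3/3 ✓
(4,7)@ 1/2 ✓
All meet the threshold, so the configuration is stable.

Yes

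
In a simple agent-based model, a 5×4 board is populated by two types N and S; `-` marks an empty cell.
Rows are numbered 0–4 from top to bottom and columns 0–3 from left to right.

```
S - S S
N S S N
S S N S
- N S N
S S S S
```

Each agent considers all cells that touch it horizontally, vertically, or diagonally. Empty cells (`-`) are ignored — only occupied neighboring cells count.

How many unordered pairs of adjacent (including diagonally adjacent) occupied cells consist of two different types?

Scan each occupied cell's neighbors to the right and below (and the two forward diagonals) so each pair is counted once.
Row 0: S(0,0)–N(1,0)≠ S(0,0)–S(1,1)= S(0,2)–S(0,3)= S(0,2)–S(1,2)= S(0,2)–N(1,3)≠ S(0,2)–S(1,1)= S(0,3)–N(1,3)≠ S(0,3)–S(1,2)=  → 3/8 unlike.
Row 1: N(1,0)–S(1,1)≠ N(1,0)–S(2,0)≠ N(1,0)–S(2,1)≠ S(1,1)–S(1,2)= S(1,1)–S(2,1)= S(1,1)–N(2,2)≠ S(1,1)–S(2,0)= S(1,2)–N(1,3)≠ S(1,2)–N(2,2)≠ S(1,2)–S(2,3)= S(1,2)–S(2,1)= N(1,3)–S(2,3)≠ N(1,3)–N(2,2)=  → 7/13 unlike.
Row 2: S(2,0)–S(2,1)= S(2,0)–N(3,1)≠ S(2,1)–N(2,2)≠ S(2,1)–N(3,1)≠ S(2,1)–S(3,2)= N(2,2)–S(2,3)≠ N(2,2)–S(3,2)≠ N(2,2)–N(3,3)= N(2,2)–N(3,1)= S(2,3)–N(3,3)≠ S(2,3)–S(3,2)=  → 6/11 unlike.
Row 3: N(3,1)–S(3,2)≠ N(3,1)–S(4,1)≠ N(3,1)–S(4,2)≠ N(3,1)–S(4,0)≠ S(3,2)–N(3,3)≠ S(3,2)–S(4,2)= S(3,2)–S(4,3)= S(3,2)–S(4,1)= N(3,3)–S(4,3)≠ N(3,3)–S(4,2)≠  → 7/10 unlike.
Row 4: S(4,0)–S(4,1)= S(4,1)–S(4,2)= S(4,2)–S(4,3)=  → 0/3 unlike.
Total adjacent occupied pairs: 45; unlike-type pairs: 23.

23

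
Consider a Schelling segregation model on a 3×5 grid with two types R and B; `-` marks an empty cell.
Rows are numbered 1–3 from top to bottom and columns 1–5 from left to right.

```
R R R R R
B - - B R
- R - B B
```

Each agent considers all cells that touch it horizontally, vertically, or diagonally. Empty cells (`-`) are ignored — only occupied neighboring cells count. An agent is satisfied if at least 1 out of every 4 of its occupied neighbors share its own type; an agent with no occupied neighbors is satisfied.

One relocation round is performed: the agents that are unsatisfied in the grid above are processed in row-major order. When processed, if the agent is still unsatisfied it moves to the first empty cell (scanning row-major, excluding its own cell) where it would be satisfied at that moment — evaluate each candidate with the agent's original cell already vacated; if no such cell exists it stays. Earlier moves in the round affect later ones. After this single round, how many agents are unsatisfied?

Initially unsatisfied (in order): (2,1), (3,2).
  (2,1) → (2,3).
  (3,2) → (2,1).
Resulting grid:
R R R R R
R - B B R
- - - B B
All satisfied now.

0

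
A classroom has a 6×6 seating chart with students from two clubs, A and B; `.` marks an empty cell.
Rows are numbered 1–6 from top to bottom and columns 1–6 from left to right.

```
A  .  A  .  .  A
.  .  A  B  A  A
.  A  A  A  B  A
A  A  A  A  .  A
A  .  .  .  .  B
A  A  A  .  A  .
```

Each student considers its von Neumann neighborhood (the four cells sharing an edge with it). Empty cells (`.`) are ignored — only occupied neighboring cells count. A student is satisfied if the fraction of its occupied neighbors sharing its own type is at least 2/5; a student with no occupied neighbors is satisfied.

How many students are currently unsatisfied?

Row 1: (1,1)A 0/0 ✓ · (1,3)A 1/1 ✓ · (1,6)A 1/1 ✓
Row 2: (2,3)A 2/3 ✓ · (2,4)B 0/3 ✗ · (2,5)A 1/3 ✗ · (2,6)A 3/3 ✓
Row 3: (3,2)A 2/2 ✓ · (3,3)A 4/4 ✓ · (3,4)A 2/4 ✓ · (3,5)B 0/3 ✗ · (3,6)A 2/3 ✓
Row 4: (4,1)A 2/2 ✓ · (4,2)A 3/3 ✓ · (4,3)A 3/3 ✓ · (4,4)A 2/2 ✓ · (4,6)A 1/2 ✓
Row 5: (5,1)A 2/2 ✓ · (5,6)B 0/1 ✗
Row 6: (6,1)A 2/2 ✓ · (6,2)A 2/2 ✓ · (6,3)A 1/1 ✓ · (6,5)A 0/0 ✓
Unsatisfied: (2,4), (2,5), (3,5), (5,6) — 4 in total.

4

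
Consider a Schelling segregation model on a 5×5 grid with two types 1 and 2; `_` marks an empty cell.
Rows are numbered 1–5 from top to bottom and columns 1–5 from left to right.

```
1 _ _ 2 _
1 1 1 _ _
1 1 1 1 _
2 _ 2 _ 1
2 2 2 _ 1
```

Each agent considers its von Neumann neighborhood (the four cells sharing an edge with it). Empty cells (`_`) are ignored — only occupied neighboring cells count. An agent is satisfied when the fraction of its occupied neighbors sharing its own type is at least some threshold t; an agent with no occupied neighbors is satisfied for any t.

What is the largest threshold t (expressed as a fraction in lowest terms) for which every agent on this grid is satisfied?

1/2

Row 1: (1,1)1 1/1 · (1,4)2 — no occupied neighbors
Row 2: (2,1)1 3/3 · (2,2)1 3/3 · (2,3)1 2/2
Row 3: (3,1)1 2/3 · (3,2)1 3/3 · (3,3)1 3/4 · (3,4)1 1/1
Row 4: (4,1)2 1/2 · (4,3)2 1/2 · (4,5)1 1/1
Row 5: (5,1)2 2/2 · (5,2)2 2/2 · (5,3)2 2/2 · (5,5)1 1/1
The smallest same-type fraction is 1/2 at (4,1), which reduces to 1/2. Any threshold above that leaves this agent unsatisfied.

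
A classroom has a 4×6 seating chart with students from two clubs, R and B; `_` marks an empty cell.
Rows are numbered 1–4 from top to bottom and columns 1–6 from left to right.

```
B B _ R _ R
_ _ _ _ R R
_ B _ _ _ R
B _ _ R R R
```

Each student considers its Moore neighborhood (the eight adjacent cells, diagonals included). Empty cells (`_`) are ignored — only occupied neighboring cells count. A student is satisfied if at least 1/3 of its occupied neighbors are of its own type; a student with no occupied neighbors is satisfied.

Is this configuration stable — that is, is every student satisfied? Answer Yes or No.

Yes

Row 1: (1,1)B 1/1 satisfied · (1,2)B 1/1 satisfied · (1,4)R 1/1 satisfied · (1,6)R 2/2 satisfied
Row 2: (2,5)R 4/4 satisfied · (2,6)R 3/3 satisfied
Row 3: (3,2)B 1/1 satisfied · (3,6)R 4/4 satisfied
Row 4: (4,1)B 1/1 satisfied · (4,4)R 1/1 satisfied · (4,5)R 3/3 satisfied · (4,6)R 2/2 satisfied
All meet the threshold, so the configuration is stable.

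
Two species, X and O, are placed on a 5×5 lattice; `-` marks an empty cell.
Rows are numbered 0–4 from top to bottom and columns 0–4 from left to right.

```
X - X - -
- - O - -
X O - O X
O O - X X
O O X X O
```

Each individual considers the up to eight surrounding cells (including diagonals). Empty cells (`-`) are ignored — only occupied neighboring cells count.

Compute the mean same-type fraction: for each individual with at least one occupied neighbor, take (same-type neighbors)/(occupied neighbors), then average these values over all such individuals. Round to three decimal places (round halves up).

Row 0: (0,0)X — no occupied neighbors · (0,2)X 0/1
Row 1: (1,2)O 2/3
Row 2: (2,0)X 0/3 · (2,1)O 3/4 · (2,3)O 1/4 · (2,4)X 2/3
Row 3: (3,0)O 4/5 · (3,1)O 4/6 · (3,3)X 4/6 · (3,4)X 3/5
Row 4: (4,0)O 3/3 · (4,1)O 3/4 · (4,2)X 2/4 · (4,3)X 3/4 · (4,4)O 0/3
Sum over 15 individuals: 0/1 + 2/3 + 0/3 + 3/4 + 1/4 + 2/3 + 4/5 + 4/6 + 4/6 + 3/5 + 3/3 + 3/4 + 2/4 + 3/4 + 0/3 = 121/15; mean = 121/15 ÷ 15 = 121/225 = 0.537777… → 0.538.

0.538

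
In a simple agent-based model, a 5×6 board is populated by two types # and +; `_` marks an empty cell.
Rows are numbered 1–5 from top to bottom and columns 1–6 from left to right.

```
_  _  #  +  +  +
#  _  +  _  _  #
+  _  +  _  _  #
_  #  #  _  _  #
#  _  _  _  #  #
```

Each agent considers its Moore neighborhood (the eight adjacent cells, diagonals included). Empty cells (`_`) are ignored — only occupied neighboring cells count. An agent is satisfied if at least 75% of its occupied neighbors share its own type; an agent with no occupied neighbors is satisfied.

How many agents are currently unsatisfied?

Row 1: (1,3)# 0/2 ✗ · (1,4)+ 2/3 ✗ · (1,5)+ 2/3 ✗ · (1,6)+ 1/2 ✗
Row 2: (2,1)# 0/1 ✗ · (2,3)+ 2/3 ✗ · (2,6)# 1/3 ✗
Row 3: (3,1)+ 0/2 ✗ · (3,3)+ 1/3 ✗ · (3,6)# 2/2 ✓
Row 4: (4,2)# 2/4 ✗ · (4,3)# 1/2 ✗ · (4,6)# 3/3 ✓
Row 5: (5,1)# 1/1 ✓ · (5,5)# 2/2 ✓ · (5,6)# 2/2 ✓
Unsatisfied: (1,3), (1,4), (1,5), (1,6), (2,1), (2,3), (2,6), (3,1), (3,3), (4,2), (4,3) — 11 in total.

11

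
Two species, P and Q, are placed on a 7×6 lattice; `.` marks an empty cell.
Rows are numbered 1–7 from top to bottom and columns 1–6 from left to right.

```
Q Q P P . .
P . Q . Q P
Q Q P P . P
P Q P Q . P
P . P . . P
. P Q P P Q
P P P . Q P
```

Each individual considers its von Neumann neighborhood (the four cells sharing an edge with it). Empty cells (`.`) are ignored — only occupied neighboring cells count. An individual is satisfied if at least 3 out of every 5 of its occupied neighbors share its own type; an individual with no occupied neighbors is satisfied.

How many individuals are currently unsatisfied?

(1,1)Q 1/2 ✗
(1,2)Q 1/2 ✗
(1,3)P 1/3 ✗
(1,4)P 1/1 ✓
(2,1)P 0/2 ✗
(2,3)Q 0/2 ✗
(2,5)Q 0/1 ✗
(2,6)P 1/2 ✗
(3,1)Q 1/3 ✗
(3,2)Q 2/3 ✓
(3,3)P 2/4 ✗
(3,4)P 1/2 ✗
(3,6)P 2/2 ✓
(4,1)P 1/3 ✗
(4,2)Q 1/3 ✗
(4,3)P 2/4 ✗
(4,4)Q 0/2 ✗
(4,6)P 2/2 ✓
(5,1)P 1/1 ✓
(5,3)P 1/2 ✗
(5,6)P 1/2 ✗
(6,2)P 1/2 ✗
(6,3)Q 0/4 ✗
(6,4)P 1/2 ✗
(6,5)P 1/3 ✗
(6,6)Q 0/3 ✗
(7,1)P 1/1 ✓
(7,2)P 3/3 ✓
(7,3)P 1/2 ✗
(7,5)Q 0/2 ✗
(7,6)P 0/2 ✗
Unsatisfied: (1,1), (1,2), (1,3), (2,1), (2,3), (2,5), (2,6), (3,1), (3,3), (3,4), (4,1), (4,2), (4,3), (4,4), (5,3), (5,6), (6,2), (6,3), (6,4), (6,5), (6,6), (7,3), (7,5), (7,6) — 24 in total.

24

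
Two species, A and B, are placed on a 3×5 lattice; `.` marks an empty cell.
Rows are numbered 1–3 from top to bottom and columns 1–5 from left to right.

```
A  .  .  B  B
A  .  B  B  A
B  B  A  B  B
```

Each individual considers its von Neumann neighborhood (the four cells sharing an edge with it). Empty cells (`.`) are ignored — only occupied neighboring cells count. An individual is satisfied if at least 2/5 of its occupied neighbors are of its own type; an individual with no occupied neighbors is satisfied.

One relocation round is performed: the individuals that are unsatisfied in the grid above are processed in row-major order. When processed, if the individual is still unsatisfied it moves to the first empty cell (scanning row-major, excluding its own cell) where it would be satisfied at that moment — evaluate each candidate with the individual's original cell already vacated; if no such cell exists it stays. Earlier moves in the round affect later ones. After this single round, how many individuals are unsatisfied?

Initially unsatisfied (in order): (2,5), (3,3).
  (2,5) → (1,2).
  (3,3) → (2,2).
Resulting grid:
A A . B B
A A B B .
B B . B B
All satisfied now.

0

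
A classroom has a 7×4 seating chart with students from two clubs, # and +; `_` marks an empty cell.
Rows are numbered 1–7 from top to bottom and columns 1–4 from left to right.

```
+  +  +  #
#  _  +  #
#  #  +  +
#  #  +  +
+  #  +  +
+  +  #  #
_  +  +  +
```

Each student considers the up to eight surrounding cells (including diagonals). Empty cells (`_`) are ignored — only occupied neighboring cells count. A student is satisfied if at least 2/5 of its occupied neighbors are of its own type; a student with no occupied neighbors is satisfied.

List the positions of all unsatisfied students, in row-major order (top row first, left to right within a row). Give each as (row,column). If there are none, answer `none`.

Row 1: (1,1)+ 1/2 ok · (1,2)+ 3/4 ok · (1,3)+ 2/4 ok · (1,4)# 1/3 unhappy
Row 2: (2,1)# 2/4 ok · (2,3)+ 4/7 ok · (2,4)# 1/5 unhappy
Row 3: (3,1)# 4/4 ok · (3,2)# 4/7 ok · (3,3)+ 4/7 ok · (3,4)+ 4/5 ok
Row 4: (4,1)# 4/5 ok · (4,2)# 4/8 ok · (4,3)+ 5/8 ok · (4,4)+ 5/5 ok
Row 5: (5,1)+ 2/5 ok · (5,2)# 3/8 unhappy · (5,3)+ 4/8 ok · (5,4)+ 3/5 ok
Row 6: (6,1)+ 3/4 ok · (6,2)+ 5/7 ok · (6,3)# 2/8 unhappy · (6,4)# 1/5 unhappy
Row 7: (7,2)+ 3/4 ok · (7,3)+ 3/5 ok · (7,4)+ 1/3 unhappy

(1,4), (2,4), (5,2), (6,3), (6,4), (7,4)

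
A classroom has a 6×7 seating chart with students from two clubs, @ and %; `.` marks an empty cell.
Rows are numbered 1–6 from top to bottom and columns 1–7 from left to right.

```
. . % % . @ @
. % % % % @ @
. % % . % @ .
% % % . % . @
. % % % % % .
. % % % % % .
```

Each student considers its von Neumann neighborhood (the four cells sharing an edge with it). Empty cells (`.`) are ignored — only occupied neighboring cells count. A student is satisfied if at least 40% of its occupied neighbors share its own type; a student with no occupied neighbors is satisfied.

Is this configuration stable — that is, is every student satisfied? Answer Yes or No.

(1,3)% 2/2 satisfied
(1,4)% 2/2 satisfied
(1,6)@ 2/2 satisfied
(1,7)@ 2/2 satisfied
(2,2)% 2/2 satisfied
(2,3)% 4/4 satisfied
(2,4)% 3/3 satisfied
(2,5)% 2/3 satisfied
(2,6)@ 3/4 satisfied
(2,7)@ 2/2 satisfied
(3,2)% 3/3 satisfied
(3,3)% 3/3 satisfied
(3,5)% 2/3 satisfied
(3,6)@ 1/2 satisfied
(4,1)% 1/1 satisfied
(4,2)% 4/4 satisfied
(4,3)% 3/3 satisfied
(4,5)% 2/2 satisfied
(4,7)@ 0/0 satisfied
(5,2)% 3/3 satisfied
(5,3)% 4/4 satisfied
(5,4)% 3/3 satisfied
(5,5)% 4/4 satisfied
(5,6)% 2/2 satisfied
(6,2)% 2/2 satisfied
(6,3)% 3/3 satisfied
(6,4)% 3/3 satisfied
(6,5)% 3/3 satisfied
(6,6)% 2/2 satisfied
All meet the threshold, so the configuration is stable.

Yes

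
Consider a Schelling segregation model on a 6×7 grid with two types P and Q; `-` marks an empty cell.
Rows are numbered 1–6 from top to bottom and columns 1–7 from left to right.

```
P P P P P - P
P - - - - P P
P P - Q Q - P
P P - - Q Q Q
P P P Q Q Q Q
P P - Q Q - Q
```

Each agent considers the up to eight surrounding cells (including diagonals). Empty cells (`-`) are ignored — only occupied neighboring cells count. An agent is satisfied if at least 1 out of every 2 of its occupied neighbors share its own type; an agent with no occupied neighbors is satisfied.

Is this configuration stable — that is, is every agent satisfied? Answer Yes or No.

Yes

Row 1: (1,1)P 2/2 ok · (1,2)P 3/3 ok · (1,3)P 2/2 ok · (1,4)P 2/2 ok · (1,5)P 2/2 ok · (1,7)P 2/2 ok
Row 2: (2,1)P 4/4 ok · (2,6)P 4/5 ok · (2,7)P 3/3 ok
Row 3: (3,1)P 4/4 ok · (3,2)P 4/4 ok · (3,4)Q 2/2 ok · (3,5)Q 3/4 ok · (3,7)P 2/4 ok
Row 4: (4,1)P 5/5 ok · (4,2)P 6/6 ok · (4,5)Q 6/6 ok · (4,6)Q 6/7 ok · (4,7)Q 3/4 ok
Row 5: (5,1)P 5/5 ok · (5,2)P 6/6 ok · (5,3)P 3/5 ok · (5,4)Q 4/5 ok · (5,5)Q 6/6 ok · (5,6)Q 7/7 ok · (5,7)Q 4/4 ok
Row 6: (6,1)P 3/3 ok · (6,2)P 4/4 ok · (6,4)Q 3/4 ok · (6,5)Q 4/4 ok · (6,7)Q 2/2 ok
All meet the threshold, so the configuration is stable.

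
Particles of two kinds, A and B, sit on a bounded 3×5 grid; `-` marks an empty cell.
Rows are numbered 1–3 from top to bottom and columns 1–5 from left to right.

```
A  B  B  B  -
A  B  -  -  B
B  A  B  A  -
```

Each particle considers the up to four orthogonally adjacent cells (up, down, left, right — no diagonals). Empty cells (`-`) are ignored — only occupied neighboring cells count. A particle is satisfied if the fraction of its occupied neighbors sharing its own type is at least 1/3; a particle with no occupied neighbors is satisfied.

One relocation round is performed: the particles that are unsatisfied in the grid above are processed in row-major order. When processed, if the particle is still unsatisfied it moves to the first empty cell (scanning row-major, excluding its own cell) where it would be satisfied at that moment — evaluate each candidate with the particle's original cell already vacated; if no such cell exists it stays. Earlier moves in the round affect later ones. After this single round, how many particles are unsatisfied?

Initially unsatisfied (in order): (3,1), (3,2), (3,3), (3,4).
  (3,1) → (1,5).
  (3,2) → (2,4).
  (3,3) → (2,3).
  (3,4): now satisfied by earlier moves; stays.
Resulting grid:
A B B B B
A B B A B
- - - A -
Unsatisfied now: (2,4).

1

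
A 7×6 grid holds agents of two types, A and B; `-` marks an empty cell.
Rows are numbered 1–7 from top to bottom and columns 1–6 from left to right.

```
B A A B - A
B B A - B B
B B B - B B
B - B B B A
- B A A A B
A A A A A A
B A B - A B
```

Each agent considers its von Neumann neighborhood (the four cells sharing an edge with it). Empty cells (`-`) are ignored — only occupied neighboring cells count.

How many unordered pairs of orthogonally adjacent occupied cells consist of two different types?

22

Scan each occupied cell's neighbors to the right and below so each pair is counted once.
Row 1: B(1,1)–A(1,2)≠ B(1,1)–B(2,1)= A(1,2)–A(1,3)= A(1,2)–B(2,2)≠ A(1,3)–B(1,4)≠ A(1,3)–A(2,3)= A(1,6)–B(2,6)≠  → 4/7 unlike.
Row 2: B(2,1)–B(2,2)= B(2,1)–B(3,1)= B(2,2)–A(2,3)≠ B(2,2)–B(3,2)= A(2,3)–B(3,3)≠ B(2,5)–B(2,6)= B(2,5)–B(3,5)= B(2,6)–B(3,6)=  → 2/8 unlike.
Row 3: B(3,1)–B(3,2)= B(3,1)–B(4,1)= B(3,2)–B(3,3)= B(3,3)–B(4,3)= B(3,5)–B(3,6)= B(3,5)–B(4,5)= B(3,6)–A(4,6)≠  → 1/7 unlike.
Row 4: B(4,3)–B(4,4)= B(4,3)–A(5,3)≠ B(4,4)–B(4,5)= B(4,4)–A(5,4)≠ B(4,5)–A(4,6)≠ B(4,5)–A(5,5)≠ A(4,6)–B(5,6)≠  → 5/7 unlike.
Row 5: B(5,2)–A(5,3)≠ B(5,2)–A(6,2)≠ A(5,3)–A(5,4)= A(5,3)–A(6,3)= A(5,4)–A(5,5)= A(5,4)–A(6,4)= A(5,5)–B(5,6)≠ A(5,5)–A(6,5)= B(5,6)–A(6,6)≠  → 4/9 unlike.
Row 6: A(6,1)–A(6,2)= A(6,1)–B(7,1)≠ A(6,2)–A(6,3)= A(6,2)–A(7,2)= A(6,3)–A(6,4)= A(6,3)–B(7,3)≠ A(6,4)–A(6,5)= A(6,5)–A(6,6)= A(6,5)–A(7,5)= A(6,6)–B(7,6)≠  → 3/10 unlike.
Row 7: B(7,1)–A(7,2)≠ A(7,2)–B(7,3)≠ A(7,5)–B(7,6)≠  → 3/3 unlike.
Total adjacent occupied pairs: 51; unlike-type pairs: 22.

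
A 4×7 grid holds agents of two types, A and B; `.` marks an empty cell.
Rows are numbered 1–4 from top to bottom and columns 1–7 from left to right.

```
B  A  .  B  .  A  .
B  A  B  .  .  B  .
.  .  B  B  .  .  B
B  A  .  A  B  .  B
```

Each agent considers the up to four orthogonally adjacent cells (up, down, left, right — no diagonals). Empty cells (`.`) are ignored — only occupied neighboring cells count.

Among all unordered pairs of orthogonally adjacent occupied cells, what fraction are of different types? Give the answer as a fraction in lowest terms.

7/12

Scan each occupied cell's neighbors to the right and below so each pair is counted once.
Row 1: B(1,1)–A(1,2)≠ B(1,1)–B(2,1)= A(1,2)–A(2,2)= A(1,6)–B(2,6)≠  → 2/4 unlike.
Row 2: B(2,1)–A(2,2)≠ A(2,2)–B(2,3)≠ B(2,3)–B(3,3)=  → 2/3 unlike.
Row 3: B(3,3)–B(3,4)= B(3,4)–A(4,4)≠ B(3,7)–B(4,7)=  → 1/3 unlike.
Row 4: B(4,1)–A(4,2)≠ A(4,4)–B(4,5)≠  → 2/2 unlike.
Total adjacent occupied pairs: 12; unlike-type pairs: 7.
7/12 is already in lowest terms.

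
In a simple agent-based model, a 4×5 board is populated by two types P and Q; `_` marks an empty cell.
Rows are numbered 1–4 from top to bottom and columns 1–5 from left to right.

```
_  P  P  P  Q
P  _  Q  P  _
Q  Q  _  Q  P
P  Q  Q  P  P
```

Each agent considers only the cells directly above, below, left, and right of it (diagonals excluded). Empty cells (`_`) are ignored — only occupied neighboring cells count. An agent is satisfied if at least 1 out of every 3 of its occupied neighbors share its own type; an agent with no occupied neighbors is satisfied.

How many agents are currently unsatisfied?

Row 1: (1,2)P 1/1 ✓ · (1,3)P 2/3 ✓ · (1,4)P 2/3 ✓ · (1,5)Q 0/1 ✗
Row 2: (2,1)P 0/1 ✗ · (2,3)Q 0/2 ✗ · (2,4)P 1/3 ✓
Row 3: (3,1)Q 1/3 ✓ · (3,2)Q 2/2 ✓ · (3,4)Q 0/3 ✗ · (3,5)P 1/2 ✓
Row 4: (4,1)P 0/2 ✗ · (4,2)Q 2/3 ✓ · (4,3)Q 1/2 ✓ · (4,4)P 1/3 ✓ · (4,5)P 2/2 ✓
Unsatisfied: (1,5), (2,1), (2,3), (3,4), (4,1) — 5 in total.

5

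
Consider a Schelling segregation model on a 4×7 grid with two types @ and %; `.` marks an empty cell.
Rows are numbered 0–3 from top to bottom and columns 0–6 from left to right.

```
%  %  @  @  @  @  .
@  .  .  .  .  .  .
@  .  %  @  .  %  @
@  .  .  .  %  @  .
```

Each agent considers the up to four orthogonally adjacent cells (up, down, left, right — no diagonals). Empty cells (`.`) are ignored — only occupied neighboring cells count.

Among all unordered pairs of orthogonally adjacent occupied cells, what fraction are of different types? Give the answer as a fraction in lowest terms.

1/2

Scan each occupied cell's neighbors to the right and below so each pair is counted once.
From row 0: 2 unlike of 6 pairs (running 2/6).
From row 1: 0 unlike of 1 pairs (running 2/7).
From row 2: 3 unlike of 4 pairs (running 5/11).
From row 3: 1 unlike of 1 pairs (running 6/12).
Total adjacent occupied pairs: 12; unlike-type pairs: 6.
6/12 reduces to 1/2.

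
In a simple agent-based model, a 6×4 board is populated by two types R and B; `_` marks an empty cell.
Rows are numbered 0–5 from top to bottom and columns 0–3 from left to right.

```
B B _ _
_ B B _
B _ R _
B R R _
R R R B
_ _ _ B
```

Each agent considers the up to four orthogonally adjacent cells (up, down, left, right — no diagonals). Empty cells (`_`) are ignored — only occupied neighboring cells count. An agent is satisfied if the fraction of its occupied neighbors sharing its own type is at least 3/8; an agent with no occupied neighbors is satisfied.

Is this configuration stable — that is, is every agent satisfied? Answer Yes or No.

(0,0)B 1/1 ✓
(0,1)B 2/2 ✓
(1,1)B 2/2 ✓
(1,2)B 1/2 ✓
(2,0)B 1/1 ✓
(2,2)R 1/2 ✓
(3,0)B 1/3 ✗
(3,1)R 2/3 ✓
(3,2)R 3/3 ✓
(4,0)R 1/2 ✓
(4,1)R 3/3 ✓
(4,2)R 2/3 ✓
(4,3)B 1/2 ✓
(5,3)B 1/1 ✓
For instance (3,0) has only 1/3 same-type neighbors, below 3/8.

No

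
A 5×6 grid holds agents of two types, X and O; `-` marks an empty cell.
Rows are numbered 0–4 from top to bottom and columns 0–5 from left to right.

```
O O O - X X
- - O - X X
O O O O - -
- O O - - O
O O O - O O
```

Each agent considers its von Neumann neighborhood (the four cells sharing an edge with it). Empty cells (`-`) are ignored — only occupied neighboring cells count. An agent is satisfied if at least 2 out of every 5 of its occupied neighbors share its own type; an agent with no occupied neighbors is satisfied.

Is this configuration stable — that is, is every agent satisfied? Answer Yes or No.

Yes

Row 0: (0,0)O 1/1 satisfied · (0,1)O 2/2 satisfied · (0,2)O 2/2 satisfied · (0,4)X 2/2 satisfied · (0,5)X 2/2 satisfied
Row 1: (1,2)O 2/2 satisfied · (1,4)X 2/2 satisfied · (1,5)X 2/2 satisfied
Row 2: (2,0)O 1/1 satisfied · (2,1)O 3/3 satisfied · (2,2)O 4/4 satisfied · (2,3)O 1/1 satisfied
Row 3: (3,1)O 3/3 satisfied · (3,2)O 3/3 satisfied · (3,5)O 1/1 satisfied
Row 4: (4,0)O 1/1 satisfied · (4,1)O 3/3 satisfied · (4,2)O 2/2 satisfied · (4,4)O 1/1 satisfied · (4,5)O 2/2 satisfied
All meet the threshold, so the configuration is stable.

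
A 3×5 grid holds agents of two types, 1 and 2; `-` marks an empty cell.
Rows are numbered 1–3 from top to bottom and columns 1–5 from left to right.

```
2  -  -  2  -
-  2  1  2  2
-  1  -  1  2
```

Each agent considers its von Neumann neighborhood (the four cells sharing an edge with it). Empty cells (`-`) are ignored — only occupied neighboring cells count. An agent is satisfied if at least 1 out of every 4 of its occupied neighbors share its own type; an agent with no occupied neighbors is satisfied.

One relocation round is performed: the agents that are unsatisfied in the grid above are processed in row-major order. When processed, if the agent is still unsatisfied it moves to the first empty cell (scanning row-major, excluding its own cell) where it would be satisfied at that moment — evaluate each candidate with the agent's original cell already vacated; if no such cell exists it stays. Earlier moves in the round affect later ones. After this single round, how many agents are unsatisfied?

Initially unsatisfied (in order): (2,2), (2,3), (3,2), (3,4).
  (2,2) → (1,2).
  (2,3) → (2,2).
  (3,2): now satisfied by earlier moves; stays.
  (3,4) → (2,1).
Resulting grid:
2 2 - 2 -
1 1 - 2 2
- 1 - - 2
All satisfied now.

0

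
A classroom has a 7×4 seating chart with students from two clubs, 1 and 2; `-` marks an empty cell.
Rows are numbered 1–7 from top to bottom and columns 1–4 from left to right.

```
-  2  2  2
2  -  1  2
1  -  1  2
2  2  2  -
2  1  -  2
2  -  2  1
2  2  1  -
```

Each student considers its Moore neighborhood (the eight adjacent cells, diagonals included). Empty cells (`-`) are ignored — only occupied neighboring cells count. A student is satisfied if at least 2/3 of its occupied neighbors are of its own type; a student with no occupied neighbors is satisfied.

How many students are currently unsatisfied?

(1,2)2 2/3 satisfied
(1,3)2 3/4 satisfied
(1,4)2 2/3 satisfied
(2,1)2 1/2 not
(2,3)1 1/6 not
(2,4)2 3/5 not
(3,1)1 0/3 not
(3,3)1 1/5 not
(3,4)2 2/4 not
(4,1)2 2/4 not
(4,2)2 3/6 not
(4,3)2 3/5 not
(5,1)2 3/4 satisfied
(5,2)1 0/6 not
(5,4)2 2/3 satisfied
(6,1)2 3/4 satisfied
(6,3)2 2/5 not
(6,4)1 1/3 not
(7,1)2 2/2 satisfied
(7,2)2 3/4 satisfied
(7,3)1 1/3 not
Unsatisfied: (2,1), (2,3), (2,4), (3,1), (3,3), (3,4), (4,1), (4,2), (4,3), (5,2), (6,3), (6,4), (7,3) — 13 in total.

13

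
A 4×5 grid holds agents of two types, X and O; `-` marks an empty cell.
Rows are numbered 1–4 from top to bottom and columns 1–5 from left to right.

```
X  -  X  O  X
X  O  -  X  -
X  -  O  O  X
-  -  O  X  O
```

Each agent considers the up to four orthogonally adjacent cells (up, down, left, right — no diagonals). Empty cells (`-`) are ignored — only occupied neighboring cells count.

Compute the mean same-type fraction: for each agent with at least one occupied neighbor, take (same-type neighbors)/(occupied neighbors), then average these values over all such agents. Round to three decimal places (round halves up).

(1,1)X 1/1
(1,3)X 0/1
(1,4)O 0/3
(1,5)X 0/1
(2,1)X 2/3
(2,2)O 0/1
(2,4)X 0/2
(3,1)X 1/1
(3,3)O 2/2
(3,4)O 1/4
(3,5)X 0/2
(4,3)O 1/2
(4,4)X 0/3
(4,5)O 0/2
Sum over 14 agents: 1/1 + 0/1 + 0/3 + 0/1 + 2/3 + 0/1 + 0/2 + 1/1 + 2/2 + 1/4 + 0/2 + 1/2 + 0/3 + 0/2 = 53/12; mean = 53/12 ÷ 14 = 53/168 = 0.315476… → 0.315.

0.315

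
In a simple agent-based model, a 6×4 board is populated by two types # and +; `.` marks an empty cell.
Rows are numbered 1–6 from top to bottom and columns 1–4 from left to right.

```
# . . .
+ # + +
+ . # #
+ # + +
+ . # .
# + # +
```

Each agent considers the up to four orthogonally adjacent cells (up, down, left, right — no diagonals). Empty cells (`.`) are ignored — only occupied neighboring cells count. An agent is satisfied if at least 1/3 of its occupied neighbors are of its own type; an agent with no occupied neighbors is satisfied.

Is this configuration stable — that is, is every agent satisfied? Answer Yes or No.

Row 1: (1,1)# 0/1 not
Row 2: (2,1)+ 1/3 satisfied · (2,2)# 0/2 not · (2,3)+ 1/3 satisfied · (2,4)+ 1/2 satisfied
Row 3: (3,1)+ 2/2 satisfied · (3,3)# 1/3 satisfied · (3,4)# 1/3 satisfied
Row 4: (4,1)+ 2/3 satisfied · (4,2)# 0/2 not · (4,3)+ 1/4 not · (4,4)+ 1/2 satisfied
Row 5: (5,1)+ 1/2 satisfied · (5,3)# 1/2 satisfied
Row 6: (6,1)# 0/2 not · (6,2)+ 0/2 not · (6,3)# 1/3 satisfied · (6,4)+ 0/1 not
For instance (1,1) has only 0/1 same-type neighbors, below 1/3.

No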